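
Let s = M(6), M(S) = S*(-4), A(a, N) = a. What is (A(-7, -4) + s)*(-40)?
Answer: 1240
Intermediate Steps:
M(S) = -4*S
s = -24 (s = -4*6 = -24)
(A(-7, -4) + s)*(-40) = (-7 - 24)*(-40) = -31*(-40) = 1240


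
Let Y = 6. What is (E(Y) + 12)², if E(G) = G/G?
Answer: 169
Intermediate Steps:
E(G) = 1
(E(Y) + 12)² = (1 + 12)² = 13² = 169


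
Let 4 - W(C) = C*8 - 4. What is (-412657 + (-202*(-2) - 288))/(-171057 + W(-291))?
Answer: 412541/168721 ≈ 2.4451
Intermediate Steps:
W(C) = 8 - 8*C (W(C) = 4 - (C*8 - 4) = 4 - (8*C - 4) = 4 - (-4 + 8*C) = 4 + (4 - 8*C) = 8 - 8*C)
(-412657 + (-202*(-2) - 288))/(-171057 + W(-291)) = (-412657 + (-202*(-2) - 288))/(-171057 + (8 - 8*(-291))) = (-412657 + (404 - 288))/(-171057 + (8 + 2328)) = (-412657 + 116)/(-171057 + 2336) = -412541/(-168721) = -412541*(-1/168721) = 412541/168721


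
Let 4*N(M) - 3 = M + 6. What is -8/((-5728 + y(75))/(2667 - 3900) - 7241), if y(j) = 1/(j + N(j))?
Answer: 946944/856552801 ≈ 0.0011055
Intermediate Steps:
N(M) = 9/4 + M/4 (N(M) = ¾ + (M + 6)/4 = ¾ + (6 + M)/4 = ¾ + (3/2 + M/4) = 9/4 + M/4)
y(j) = 1/(9/4 + 5*j/4) (y(j) = 1/(j + (9/4 + j/4)) = 1/(9/4 + 5*j/4))
-8/((-5728 + y(75))/(2667 - 3900) - 7241) = -8/((-5728 + 4/(9 + 5*75))/(2667 - 3900) - 7241) = -8/((-5728 + 4/(9 + 375))/(-1233) - 7241) = -8/((-5728 + 4/384)*(-1/1233) - 7241) = -8/((-5728 + 4*(1/384))*(-1/1233) - 7241) = -8/((-5728 + 1/96)*(-1/1233) - 7241) = -8/(-549887/96*(-1/1233) - 7241) = -8/(549887/118368 - 7241) = -8/(-856552801/118368) = -118368/856552801*(-8) = 946944/856552801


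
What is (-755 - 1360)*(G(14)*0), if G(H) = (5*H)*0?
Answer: 0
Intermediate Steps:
G(H) = 0
(-755 - 1360)*(G(14)*0) = (-755 - 1360)*(0*0) = -2115*0 = 0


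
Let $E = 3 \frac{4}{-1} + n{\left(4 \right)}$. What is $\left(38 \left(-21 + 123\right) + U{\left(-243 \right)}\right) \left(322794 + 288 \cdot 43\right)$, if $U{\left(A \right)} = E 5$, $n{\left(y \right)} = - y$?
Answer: $1272335688$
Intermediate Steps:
$E = -16$ ($E = 3 \frac{4}{-1} - 4 = 3 \cdot 4 \left(-1\right) - 4 = 3 \left(-4\right) - 4 = -12 - 4 = -16$)
$U{\left(A \right)} = -80$ ($U{\left(A \right)} = \left(-16\right) 5 = -80$)
$\left(38 \left(-21 + 123\right) + U{\left(-243 \right)}\right) \left(322794 + 288 \cdot 43\right) = \left(38 \left(-21 + 123\right) - 80\right) \left(322794 + 288 \cdot 43\right) = \left(38 \cdot 102 - 80\right) \left(322794 + 12384\right) = \left(3876 - 80\right) 335178 = 3796 \cdot 335178 = 1272335688$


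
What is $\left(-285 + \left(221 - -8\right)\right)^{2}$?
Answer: $3136$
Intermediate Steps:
$\left(-285 + \left(221 - -8\right)\right)^{2} = \left(-285 + \left(221 + 8\right)\right)^{2} = \left(-285 + 229\right)^{2} = \left(-56\right)^{2} = 3136$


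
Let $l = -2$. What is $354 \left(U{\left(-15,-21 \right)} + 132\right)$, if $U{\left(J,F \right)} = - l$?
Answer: $47436$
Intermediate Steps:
$U{\left(J,F \right)} = 2$ ($U{\left(J,F \right)} = \left(-1\right) \left(-2\right) = 2$)
$354 \left(U{\left(-15,-21 \right)} + 132\right) = 354 \left(2 + 132\right) = 354 \cdot 134 = 47436$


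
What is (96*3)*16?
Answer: 4608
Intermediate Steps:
(96*3)*16 = 288*16 = 4608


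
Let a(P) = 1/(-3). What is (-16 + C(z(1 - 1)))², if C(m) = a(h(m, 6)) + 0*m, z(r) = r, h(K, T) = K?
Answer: 2401/9 ≈ 266.78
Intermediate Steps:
a(P) = -⅓ (a(P) = 1*(-⅓) = -⅓)
C(m) = -⅓ (C(m) = -⅓ + 0*m = -⅓ + 0 = -⅓)
(-16 + C(z(1 - 1)))² = (-16 - ⅓)² = (-49/3)² = 2401/9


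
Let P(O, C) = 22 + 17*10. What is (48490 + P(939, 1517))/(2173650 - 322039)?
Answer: 48682/1851611 ≈ 0.026292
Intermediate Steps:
P(O, C) = 192 (P(O, C) = 22 + 170 = 192)
(48490 + P(939, 1517))/(2173650 - 322039) = (48490 + 192)/(2173650 - 322039) = 48682/1851611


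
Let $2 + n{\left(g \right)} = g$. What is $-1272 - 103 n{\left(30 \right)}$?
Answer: $-4156$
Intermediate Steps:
$n{\left(g \right)} = -2 + g$
$-1272 - 103 n{\left(30 \right)} = -1272 - 103 \left(-2 + 30\right) = -1272 - 2884 = -4156$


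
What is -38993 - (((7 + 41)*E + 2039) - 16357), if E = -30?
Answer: -23235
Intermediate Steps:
-38993 - (((7 + 41)*E + 2039) - 16357) = -38993 - (((7 + 41)*(-30) + 2039) - 16357) = -38993 - ((48*(-30) + 2039) - 16357) = -38993 - ((-1440 + 2039) - 16357) = -38993 - (599 - 16357) = -38993 - 1*(-15758) = -38993 + 15758 = -23235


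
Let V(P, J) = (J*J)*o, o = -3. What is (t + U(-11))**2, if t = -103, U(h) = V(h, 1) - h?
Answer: 9025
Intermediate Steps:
V(P, J) = -3*J**2 (V(P, J) = (J*J)*(-3) = J**2*(-3) = -3*J**2)
U(h) = -3 - h (U(h) = -3*1**2 - h = -3*1 - h = -3 - h)
(t + U(-11))**2 = (-103 + (-3 - 1*(-11)))**2 = (-103 + (-3 + 11))**2 = (-103 + 8)**2 = (-95)**2 = 9025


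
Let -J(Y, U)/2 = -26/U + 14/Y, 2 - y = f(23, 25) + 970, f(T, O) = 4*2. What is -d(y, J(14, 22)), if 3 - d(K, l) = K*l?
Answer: -3937/11 ≈ -357.91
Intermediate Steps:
f(T, O) = 8
y = -976 (y = 2 - (8 + 970) = 2 - 1*978 = 2 - 978 = -976)
J(Y, U) = -28/Y + 52/U (J(Y, U) = -2*(-26/U + 14/Y) = -28/Y + 52/U)
d(K, l) = 3 - K*l
-d(y, J(14, 22)) = -(3 - 1*(-976)*(-28/14 + 52/22)) = -(3 - 1*(-976)*(-28*1/14 + 52*(1/22))) = -(3 - 1*(-976)*(-2 + 26/11)) = -(3 - 1*(-976)*4/11) = -(3 + 3904/11) = -1*3937/11 = -3937/11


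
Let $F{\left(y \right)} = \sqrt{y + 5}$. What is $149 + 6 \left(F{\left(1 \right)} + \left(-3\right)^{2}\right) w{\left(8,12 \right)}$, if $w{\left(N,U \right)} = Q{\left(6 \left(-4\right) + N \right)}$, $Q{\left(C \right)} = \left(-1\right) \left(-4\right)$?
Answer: $365 + 24 \sqrt{6} \approx 423.79$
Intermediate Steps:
$F{\left(y \right)} = \sqrt{5 + y}$
$Q{\left(C \right)} = 4$
$w{\left(N,U \right)} = 4$
$149 + 6 \left(F{\left(1 \right)} + \left(-3\right)^{2}\right) w{\left(8,12 \right)} = 149 + 6 \left(\sqrt{5 + 1} + \left(-3\right)^{2}\right) 4 = 149 + 6 \left(\sqrt{6} + 9\right) 4 = 149 + 6 \left(9 + \sqrt{6}\right) 4 = 149 + \left(54 + 6 \sqrt{6}\right) 4 = 149 + \left(216 + 24 \sqrt{6}\right) = 365 + 24 \sqrt{6}$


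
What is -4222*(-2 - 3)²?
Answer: -105550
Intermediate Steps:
-4222*(-2 - 3)² = -4222*(-5)² = -4222*25 = -105550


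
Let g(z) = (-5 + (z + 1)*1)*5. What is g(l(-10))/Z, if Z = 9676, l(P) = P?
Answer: -35/4838 ≈ -0.0072344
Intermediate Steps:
g(z) = -20 + 5*z (g(z) = (-5 + (1 + z)*1)*5 = (-5 + (1 + z))*5 = (-4 + z)*5 = -20 + 5*z)
g(l(-10))/Z = (-20 + 5*(-10))/9676 = (-20 - 50)*(1/9676) = -70*1/9676 = -35/4838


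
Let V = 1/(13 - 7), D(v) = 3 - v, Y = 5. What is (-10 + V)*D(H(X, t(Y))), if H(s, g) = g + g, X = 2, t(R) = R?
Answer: 413/6 ≈ 68.833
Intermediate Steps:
H(s, g) = 2*g
V = 1/6 ≈ 0.16667
(-10 + V)*D(H(X, t(Y))) = (-10 + 1/6)*(3 - 2*5) = -59*(3 - 1*10)/6 = -59*(3 - 10)/6 = -59/6*(-7) = 413/6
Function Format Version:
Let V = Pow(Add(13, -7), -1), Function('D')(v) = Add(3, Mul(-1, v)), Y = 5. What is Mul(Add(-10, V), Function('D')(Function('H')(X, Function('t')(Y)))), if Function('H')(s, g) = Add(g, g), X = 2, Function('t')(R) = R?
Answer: Rational(413, 6) ≈ 68.833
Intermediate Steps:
Function('H')(s, g) = Mul(2, g)
V = Rational(1, 6) (V = Pow(6, -1) = Rational(1, 6) ≈ 0.16667)
Mul(Add(-10, V), Function('D')(Function('H')(X, Function('t')(Y)))) = Mul(Add(-10, Rational(1, 6)), Add(3, Mul(-1, Mul(2, 5)))) = Mul(Rational(-59, 6), Add(3, Mul(-1, 10))) = Mul(Rational(-59, 6), Add(3, -10)) = Mul(Rational(-59, 6), -7) = Rational(413, 6)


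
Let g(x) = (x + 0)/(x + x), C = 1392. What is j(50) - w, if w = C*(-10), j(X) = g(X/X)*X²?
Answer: 15170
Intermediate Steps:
g(x) = ½ (g(x) = x/((2*x)) = x*(1/(2*x)) = ½)
j(X) = X²/2
w = -13920 (w = 1392*(-10) = -13920)
j(50) - w = (½)*50² - 1*(-13920) = (½)*2500 + 13920 = 1250 + 13920 = 15170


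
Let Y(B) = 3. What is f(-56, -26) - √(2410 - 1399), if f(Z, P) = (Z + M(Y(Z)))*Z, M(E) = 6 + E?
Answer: 2632 - √1011 ≈ 2600.2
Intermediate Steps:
f(Z, P) = Z*(9 + Z) (f(Z, P) = (Z + (6 + 3))*Z = (Z + 9)*Z = (9 + Z)*Z = Z*(9 + Z))
f(-56, -26) - √(2410 - 1399) = -56*(9 - 56) - √(2410 - 1399) = -56*(-47) - √1011 = 2632 - √1011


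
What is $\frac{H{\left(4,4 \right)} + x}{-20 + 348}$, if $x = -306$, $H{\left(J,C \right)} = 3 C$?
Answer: $- \frac{147}{164} \approx -0.89634$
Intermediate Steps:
$\frac{H{\left(4,4 \right)} + x}{-20 + 348} = \frac{3 \cdot 4 - 306}{-20 + 348} = \frac{12 - 306}{328} = \left(-294\right) \frac{1}{328} = - \frac{147}{164}$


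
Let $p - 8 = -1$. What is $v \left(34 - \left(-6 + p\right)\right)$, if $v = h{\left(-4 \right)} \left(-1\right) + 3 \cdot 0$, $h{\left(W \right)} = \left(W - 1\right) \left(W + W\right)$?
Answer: $-1320$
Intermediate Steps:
$p = 7$ ($p = 8 - 1 = 7$)
$h{\left(W \right)} = 2 W \left(-1 + W\right)$ ($h{\left(W \right)} = \left(-1 + W\right) 2 W = 2 W \left(-1 + W\right)$)
$v = -40$ ($v = 2 \left(-4\right) \left(-1 - 4\right) \left(-1\right) + 3 \cdot 0 = 2 \left(-4\right) \left(-5\right) \left(-1\right) + 0 = 40 \left(-1\right) + 0 = -40 + 0 = -40$)
$v \left(34 - \left(-6 + p\right)\right) = - 40 \left(34 + \left(6 - 7\right)\right) = - 40 \left(34 - 1\right) = \left(-40\right) 33 = -1320$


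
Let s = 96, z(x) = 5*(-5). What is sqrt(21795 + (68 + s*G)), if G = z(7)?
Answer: sqrt(19463) ≈ 139.51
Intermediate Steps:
z(x) = -25
G = -25
sqrt(21795 + (68 + s*G)) = sqrt(21795 + (68 + 96*(-25))) = sqrt(21795 + (68 - 2400)) = sqrt(21795 - 2332) = sqrt(19463)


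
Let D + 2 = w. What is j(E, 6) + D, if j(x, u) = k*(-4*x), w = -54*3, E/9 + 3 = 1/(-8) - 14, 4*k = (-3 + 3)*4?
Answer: -164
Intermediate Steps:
k = 0 (k = ((-3 + 3)*4)/4 = (0*4)/4 = (¼)*0 = 0)
E = -1233/8 (E = -27 + 9*(1/(-8) - 14) = -27 + 9*(-⅛ - 14) = -27 + 9*(-113/8) = -27 - 1017/8 = -1233/8 ≈ -154.13)
w = -162
j(x, u) = 0 (j(x, u) = 0*(-4*x) = 0)
D = -164 (D = -2 - 162 = -164)
j(E, 6) + D = 0 - 164 = -164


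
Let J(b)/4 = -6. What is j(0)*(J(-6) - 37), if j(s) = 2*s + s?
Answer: 0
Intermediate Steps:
J(b) = -24 (J(b) = 4*(-6) = -24)
j(s) = 3*s
j(0)*(J(-6) - 37) = (3*0)*(-24 - 37) = 0*(-61) = 0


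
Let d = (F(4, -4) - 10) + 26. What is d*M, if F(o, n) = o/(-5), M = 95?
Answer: 1444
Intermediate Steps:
F(o, n) = -o/5 (F(o, n) = o*(-1/5) = -o/5)
d = 76/5 (d = (-1/5*4 - 10) + 26 = (-4/5 - 10) + 26 = -54/5 + 26 = 76/5 ≈ 15.200)
d*M = (76/5)*95 = 1444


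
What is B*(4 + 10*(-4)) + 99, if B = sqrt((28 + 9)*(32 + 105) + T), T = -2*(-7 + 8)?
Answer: 99 - 108*sqrt(563) ≈ -2463.6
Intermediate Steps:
T = -2 (T = -2*1 = -2)
B = 3*sqrt(563) (B = sqrt((28 + 9)*(32 + 105) - 2) = sqrt(37*137 - 2) = sqrt(5069 - 2) = sqrt(5067) = 3*sqrt(563) ≈ 71.183)
B*(4 + 10*(-4)) + 99 = (3*sqrt(563))*(4 + 10*(-4)) + 99 = (3*sqrt(563))*(4 - 40) + 99 = (3*sqrt(563))*(-36) + 99 = -108*sqrt(563) + 99 = 99 - 108*sqrt(563)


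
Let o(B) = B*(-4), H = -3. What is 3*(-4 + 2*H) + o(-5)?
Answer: -10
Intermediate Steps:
o(B) = -4*B
3*(-4 + 2*H) + o(-5) = 3*(-4 + 2*(-3)) - 4*(-5) = 3*(-4 - 6) + 20 = 3*(-10) + 20 = -30 + 20 = -10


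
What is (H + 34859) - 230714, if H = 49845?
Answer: -146010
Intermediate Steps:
(H + 34859) - 230714 = (49845 + 34859) - 230714 = 84704 - 230714 = -146010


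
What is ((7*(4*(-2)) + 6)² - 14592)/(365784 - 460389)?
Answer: 12092/94605 ≈ 0.12782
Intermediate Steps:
((7*(4*(-2)) + 6)² - 14592)/(365784 - 460389) = ((7*(-8) + 6)² - 14592)/(-94605) = ((-56 + 6)² - 14592)*(-1/94605) = ((-50)² - 14592)*(-1/94605) = (2500 - 14592)*(-1/94605) = -12092*(-1/94605) = 12092/94605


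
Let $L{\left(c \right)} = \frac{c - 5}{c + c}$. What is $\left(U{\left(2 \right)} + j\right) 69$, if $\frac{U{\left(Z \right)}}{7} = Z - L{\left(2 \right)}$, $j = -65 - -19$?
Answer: $- \frac{7383}{4} \approx -1845.8$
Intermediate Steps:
$L{\left(c \right)} = \frac{-5 + c}{2 c}$
$j = -46$ ($j = -65 + 19 = -46$)
$U{\left(Z \right)} = \frac{21}{4} + 7 Z$ ($U{\left(Z \right)} = 7 \left(Z - \frac{-5 + 2}{2 \cdot 2}\right) = 7 \left(Z - \frac{1}{2} \cdot \frac{1}{2} \left(-3\right)\right) = 7 \left(Z - - \frac{3}{4}\right) = 7 \left(Z + \frac{3}{4}\right) = 7 \left(\frac{3}{4} + Z\right) = \frac{21}{4} + 7 Z$)
$\left(U{\left(2 \right)} + j\right) 69 = \left(\left(\frac{21}{4} + 7 \cdot 2\right) - 46\right) 69 = \left(\left(\frac{21}{4} + 14\right) - 46\right) 69 = \left(\frac{77}{4} - 46\right) 69 = \left(- \frac{107}{4}\right) 69 = - \frac{7383}{4}$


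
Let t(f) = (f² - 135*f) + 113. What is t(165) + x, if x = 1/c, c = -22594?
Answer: 114393421/22594 ≈ 5063.0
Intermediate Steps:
t(f) = 113 + f² - 135*f
x = -1/22594 (x = 1/(-22594) = -1/22594 ≈ -4.4260e-5)
t(165) + x = (113 + 165² - 135*165) - 1/22594 = (113 + 27225 - 22275) - 1/22594 = 5063 - 1/22594 = 114393421/22594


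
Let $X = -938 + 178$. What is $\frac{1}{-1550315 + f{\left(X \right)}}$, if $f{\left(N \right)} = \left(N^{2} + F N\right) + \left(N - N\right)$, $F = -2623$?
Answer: $\frac{1}{1020765} \approx 9.7966 \cdot 10^{-7}$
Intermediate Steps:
$X = -760$
$f{\left(N \right)} = N^{2} - 2623 N$ ($f{\left(N \right)} = \left(N^{2} - 2623 N\right) + \left(N - N\right) = \left(N^{2} - 2623 N\right) + 0 = N^{2} - 2623 N$)
$\frac{1}{-1550315 + f{\left(X \right)}} = \frac{1}{-1550315 - 760 \left(-2623 - 760\right)} = \frac{1}{-1550315 - -2571080} = \frac{1}{-1550315 + 2571080} = \frac{1}{1020765}$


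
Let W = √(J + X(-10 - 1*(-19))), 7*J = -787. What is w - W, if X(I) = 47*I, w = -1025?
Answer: -1025 - √15218/7 ≈ -1042.6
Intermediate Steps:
J = -787/7 (J = (⅐)*(-787) = -787/7 ≈ -112.43)
W = √15218/7 (W = √(-787/7 + 47*(-10 - 1*(-19))) = √(-787/7 + 47*(-10 + 19)) = √(-787/7 + 47*9) = √(-787/7 + 423) = √(2174/7) = √15218/7 ≈ 17.623)
w - W = -1025 - √15218/7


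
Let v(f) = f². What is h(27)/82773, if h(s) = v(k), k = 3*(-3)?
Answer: 9/9197 ≈ 0.00097858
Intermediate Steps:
k = -9
h(s) = 81 (h(s) = (-9)² = 81)
h(27)/82773 = 81/82773 = 81*(1/82773) = 9/9197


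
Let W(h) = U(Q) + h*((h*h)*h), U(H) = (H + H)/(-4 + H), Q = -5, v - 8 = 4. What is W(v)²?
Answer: 34832249956/81 ≈ 4.3003e+8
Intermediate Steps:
v = 12 (v = 8 + 4 = 12)
U(H) = 2*H/(-4 + H) (U(H) = (2*H)/(-4 + H) = 2*H/(-4 + H))
W(h) = 10/9 + h⁴ (W(h) = 2*(-5)/(-4 - 5) + h*((h*h)*h) = 2*(-5)/(-9) + h*(h²*h) = 2*(-5)*(-⅑) + h*h³ = 10/9 + h⁴)
W(v)² = (10/9 + 12⁴)² = (10/9 + 20736)² = (186634/9)² = 34832249956/81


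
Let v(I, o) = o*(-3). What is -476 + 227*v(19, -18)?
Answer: 11782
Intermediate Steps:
v(I, o) = -3*o
-476 + 227*v(19, -18) = -476 + 227*(-3*(-18)) = -476 + 227*54 = -476 + 12258 = 11782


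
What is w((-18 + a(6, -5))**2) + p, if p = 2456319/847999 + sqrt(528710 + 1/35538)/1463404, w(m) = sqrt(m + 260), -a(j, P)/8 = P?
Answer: 2456319/847999 + 2*sqrt(186) + sqrt(667734000572778)/52006451352 ≈ 30.173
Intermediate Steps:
a(j, P) = -8*P
w(m) = sqrt(260 + m)
p = 2456319/847999 + sqrt(667734000572778)/52006451352 (p = 2456319*(1/847999) + sqrt(528710 + 1/35538)*(1/1463404) = 2456319/847999 + sqrt(18789295981/35538)*(1/1463404) = 2456319/847999 + (sqrt(667734000572778)/35538)*(1/1463404) = 2456319/847999 + sqrt(667734000572778)/52006451352 ≈ 2.8971)
w((-18 + a(6, -5))**2) + p = sqrt(260 + (-18 - 8*(-5))**2) + (2456319/847999 + sqrt(667734000572778)/52006451352) = sqrt(260 + (-18 + 40)**2) + (2456319/847999 + sqrt(667734000572778)/52006451352) = sqrt(260 + 22**2) + (2456319/847999 + sqrt(667734000572778)/52006451352) = sqrt(260 + 484) + (2456319/847999 + sqrt(667734000572778)/52006451352) = sqrt(744) + (2456319/847999 + sqrt(667734000572778)/52006451352) = 2*sqrt(186) + (2456319/847999 + sqrt(667734000572778)/52006451352) = 2456319/847999 + 2*sqrt(186) + sqrt(667734000572778)/52006451352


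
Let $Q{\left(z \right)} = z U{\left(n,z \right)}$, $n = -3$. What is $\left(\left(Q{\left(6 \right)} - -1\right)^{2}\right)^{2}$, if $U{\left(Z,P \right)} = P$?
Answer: $1874161$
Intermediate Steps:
$Q{\left(z \right)} = z^{2}$ ($Q{\left(z \right)} = z z = z^{2}$)
$\left(\left(Q{\left(6 \right)} - -1\right)^{2}\right)^{2} = \left(\left(6^{2} - -1\right)^{2}\right)^{2} = \left(\left(36 + \left(-1 + 2\right)\right)^{2}\right)^{2} = \left(\left(36 + 1\right)^{2}\right)^{2} = \left(37^{2}\right)^{2} = 1369^{2} = 1874161$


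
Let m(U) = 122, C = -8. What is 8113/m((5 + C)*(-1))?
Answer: 133/2 ≈ 66.500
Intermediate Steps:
8113/m((5 + C)*(-1)) = 8113/122 = 8113*(1/122) = 133/2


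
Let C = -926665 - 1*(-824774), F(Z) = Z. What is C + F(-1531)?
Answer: -103422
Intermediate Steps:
C = -101891 (C = -926665 + 824774 = -101891)
C + F(-1531) = -101891 - 1531 = -103422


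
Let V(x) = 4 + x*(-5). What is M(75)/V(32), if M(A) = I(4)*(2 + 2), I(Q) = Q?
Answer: -4/39 ≈ -0.10256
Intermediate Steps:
V(x) = 4 - 5*x
M(A) = 16 (M(A) = 4*(2 + 2) = 4*4 = 16)
M(75)/V(32) = 16/(4 - 5*32) = 16/(4 - 160) = 16/(-156) = 16*(-1/156) = -4/39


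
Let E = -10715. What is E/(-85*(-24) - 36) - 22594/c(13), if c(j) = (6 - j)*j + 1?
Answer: 7385671/30060 ≈ 245.70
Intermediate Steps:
c(j) = 1 + j*(6 - j) (c(j) = j*(6 - j) + 1 = 1 + j*(6 - j))
E/(-85*(-24) - 36) - 22594/c(13) = -10715/(-85*(-24) - 36) - 22594/(1 - 1*13**2 + 6*13) = -10715/(2040 - 36) - 22594/(1 - 1*169 + 78) = -10715/2004 - 22594/(1 - 169 + 78) = -10715*1/2004 - 22594/(-90) = -10715/2004 - 22594*(-1/90) = -10715/2004 + 11297/45 = 7385671/30060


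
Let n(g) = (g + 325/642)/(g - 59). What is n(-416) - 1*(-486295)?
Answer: 148295926997/304950 ≈ 4.8630e+5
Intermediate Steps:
n(g) = (325/642 + g)/(-59 + g) (n(g) = (g + 325*(1/642))/(-59 + g) = (g + 325/642)/(-59 + g) = (325/642 + g)/(-59 + g))
n(-416) - 1*(-486295) = (325/642 - 416)/(-59 - 416) - 1*(-486295) = -266747/642/(-475) + 486295 = -1/475*(-266747/642) + 486295 = 266747/304950 + 486295 = 148295926997/304950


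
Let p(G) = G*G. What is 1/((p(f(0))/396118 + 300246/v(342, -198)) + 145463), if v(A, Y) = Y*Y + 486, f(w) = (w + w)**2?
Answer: 6615/962287786 ≈ 6.8742e-6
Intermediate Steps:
f(w) = 4*w**2 (f(w) = (2*w)**2 = 4*w**2)
p(G) = G**2
v(A, Y) = 486 + Y**2 (v(A, Y) = Y**2 + 486 = 486 + Y**2)
1/((p(f(0))/396118 + 300246/v(342, -198)) + 145463) = 1/(((4*0**2)**2/396118 + 300246/(486 + (-198)**2)) + 145463) = 1/(((4*0)**2*(1/396118) + 300246/(486 + 39204)) + 145463) = 1/((0**2*(1/396118) + 300246/39690) + 145463) = 1/((0*(1/396118) + 300246*(1/39690)) + 145463) = 1/((0 + 50041/6615) + 145463) = 1/(50041/6615 + 145463) = 1/(962287786/6615) = 6615/962287786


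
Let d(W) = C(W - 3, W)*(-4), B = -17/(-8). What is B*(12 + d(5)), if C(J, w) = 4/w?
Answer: 187/10 ≈ 18.700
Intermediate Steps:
B = 17/8 (B = -17*(-1/8) = 17/8 ≈ 2.1250)
d(W) = -16/W (d(W) = (4/W)*(-4) = -16/W)
B*(12 + d(5)) = 17*(12 - 16/5)/8 = (17/8)*(44/5) = 187/10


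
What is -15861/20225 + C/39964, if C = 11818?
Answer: -197424977/404135950 ≈ -0.48851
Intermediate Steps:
-15861/20225 + C/39964 = -15861/20225 + 11818/39964 = -15861*1/20225 + 11818*(1/39964) = -15861/20225 + 5909/19982 = -197424977/404135950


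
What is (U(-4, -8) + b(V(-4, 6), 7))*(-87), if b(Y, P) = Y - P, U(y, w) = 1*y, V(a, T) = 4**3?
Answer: -4611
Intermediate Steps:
V(a, T) = 64
U(y, w) = y
(U(-4, -8) + b(V(-4, 6), 7))*(-87) = (-4 + (64 - 1*7))*(-87) = (-4 + (64 - 7))*(-87) = (-4 + 57)*(-87) = 53*(-87) = -4611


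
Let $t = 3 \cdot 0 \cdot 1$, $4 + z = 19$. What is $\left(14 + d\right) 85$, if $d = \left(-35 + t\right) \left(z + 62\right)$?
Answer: $-227885$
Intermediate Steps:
$z = 15$ ($z = -4 + 19 = 15$)
$t = 0$ ($t = 0 \cdot 1 = 0$)
$d = -2695$ ($d = \left(-35 + 0\right) \left(15 + 62\right) = \left(-35\right) 77 = -2695$)
$\left(14 + d\right) 85 = \left(14 - 2695\right) 85 = \left(-2681\right) 85 = -227885$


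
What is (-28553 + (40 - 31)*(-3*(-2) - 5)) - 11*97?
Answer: -29611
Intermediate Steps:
(-28553 + (40 - 31)*(-3*(-2) - 5)) - 11*97 = (-28553 + 9*(6 - 5)) - 1067 = (-28553 + 9*1) - 1067 = (-28553 + 9) - 1067 = -28544 - 1067 = -29611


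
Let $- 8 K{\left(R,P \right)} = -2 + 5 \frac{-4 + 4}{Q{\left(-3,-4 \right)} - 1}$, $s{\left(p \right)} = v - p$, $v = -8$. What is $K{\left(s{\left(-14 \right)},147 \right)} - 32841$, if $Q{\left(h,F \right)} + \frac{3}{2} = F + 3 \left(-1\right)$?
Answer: $- \frac{131363}{4} \approx -32841.0$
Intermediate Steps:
$s{\left(p \right)} = -8 - p$
$Q{\left(h,F \right)} = - \frac{9}{2} + F$ ($Q{\left(h,F \right)} = - \frac{3}{2} + \left(F + 3 \left(-1\right)\right) = - \frac{3}{2} + \left(F - 3\right) = - \frac{3}{2} + \left(-3 + F\right) = - \frac{9}{2} + F$)
$K{\left(R,P \right)} = \frac{1}{4}$ ($K{\left(R,P \right)} = - \frac{-2 + 5 \frac{-4 + 4}{\left(- \frac{9}{2} - 4\right) - 1}}{8} = - \frac{-2 + 5 \frac{0}{- \frac{17}{2} - 1}}{8} = - \frac{-2 + 5 \frac{0}{- \frac{19}{2}}}{8} = - \frac{-2 + 5 \cdot 0 \left(- \frac{2}{19}\right)}{8} = - \frac{-2 + 5 \cdot 0}{8} = - \frac{-2 + 0}{8} = \left(- \frac{1}{8}\right) \left(-2\right) = \frac{1}{4}$)
$K{\left(s{\left(-14 \right)},147 \right)} - 32841 = \frac{1}{4} - 32841 = - \frac{131363}{4}$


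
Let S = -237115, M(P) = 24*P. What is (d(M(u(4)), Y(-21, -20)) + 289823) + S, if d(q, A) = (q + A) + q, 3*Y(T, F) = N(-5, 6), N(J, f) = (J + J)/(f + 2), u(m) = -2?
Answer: 631339/12 ≈ 52612.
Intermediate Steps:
N(J, f) = 2*J/(2 + f) (N(J, f) = (2*J)/(2 + f) = 2*J/(2 + f))
Y(T, F) = -5/12 (Y(T, F) = (2*(-5)/(2 + 6))/3 = (2*(-5)/8)/3 = (2*(-5)*(1/8))/3 = (1/3)*(-5/4) = -5/12)
d(q, A) = A + 2*q (d(q, A) = (A + q) + q = A + 2*q)
(d(M(u(4)), Y(-21, -20)) + 289823) + S = ((-5/12 + 2*(24*(-2))) + 289823) - 237115 = ((-5/12 + 2*(-48)) + 289823) - 237115 = ((-5/12 - 96) + 289823) - 237115 = (-1157/12 + 289823) - 237115 = 3476719/12 - 237115 = 631339/12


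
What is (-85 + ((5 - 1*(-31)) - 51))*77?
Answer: -7700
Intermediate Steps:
(-85 + ((5 - 1*(-31)) - 51))*77 = (-85 + ((5 + 31) - 51))*77 = (-85 + (36 - 51))*77 = (-85 - 15)*77 = -100*77 = -7700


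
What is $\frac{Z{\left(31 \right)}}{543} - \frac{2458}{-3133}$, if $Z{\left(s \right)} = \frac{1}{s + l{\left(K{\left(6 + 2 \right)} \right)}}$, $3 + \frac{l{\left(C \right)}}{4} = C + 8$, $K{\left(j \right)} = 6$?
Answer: $\frac{100105183}{127591425} \approx 0.78458$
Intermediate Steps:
$l{\left(C \right)} = 20 + 4 C$ ($l{\left(C \right)} = -12 + 4 \left(C + 8\right) = -12 + 4 \left(8 + C\right) = -12 + \left(32 + 4 C\right) = 20 + 4 C$)
$Z{\left(s \right)} = \frac{1}{44 + s}$ ($Z{\left(s \right)} = \frac{1}{s + \left(20 + 4 \cdot 6\right)} = \frac{1}{s + \left(20 + 24\right)} = \frac{1}{s + 44} = \frac{1}{44 + s}$)
$\frac{Z{\left(31 \right)}}{543} - \frac{2458}{-3133} = \frac{1}{\left(44 + 31\right) 543} - \frac{2458}{-3133} = \frac{1}{75} \cdot \frac{1}{543} - - \frac{2458}{3133} = \frac{1}{75} \cdot \frac{1}{543} + \frac{2458}{3133} = \frac{1}{40725} + \frac{2458}{3133} = \frac{100105183}{127591425}$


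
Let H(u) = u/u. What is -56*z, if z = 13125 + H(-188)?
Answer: -735056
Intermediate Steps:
H(u) = 1
z = 13126 (z = 13125 + 1 = 13126)
-56*z = -56*13126 = -735056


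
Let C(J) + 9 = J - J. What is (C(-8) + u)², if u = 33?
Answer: 576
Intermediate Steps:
C(J) = -9 (C(J) = -9 + (J - J) = -9 + 0 = -9)
(C(-8) + u)² = (-9 + 33)² = 24² = 576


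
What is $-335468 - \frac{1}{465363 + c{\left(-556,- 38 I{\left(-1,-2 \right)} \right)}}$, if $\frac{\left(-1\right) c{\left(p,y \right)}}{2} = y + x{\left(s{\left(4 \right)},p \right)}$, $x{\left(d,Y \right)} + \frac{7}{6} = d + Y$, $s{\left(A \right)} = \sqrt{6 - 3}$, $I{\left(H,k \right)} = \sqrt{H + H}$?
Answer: $\frac{-469464654179 + 2012808 \sqrt{3} - 76486704 i \sqrt{2}}{2 \left(699716 - 3 \sqrt{3} + 114 i \sqrt{2}\right)} \approx -3.3547 \cdot 10^{5} + 2.9802 \cdot 10^{-8} i$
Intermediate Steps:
$I{\left(H,k \right)} = \sqrt{2} \sqrt{H}$ ($I{\left(H,k \right)} = \sqrt{2 H} = \sqrt{2} \sqrt{H}$)
$s{\left(A \right)} = \sqrt{3}$
$x{\left(d,Y \right)} = - \frac{7}{6} + Y + d$ ($x{\left(d,Y \right)} = - \frac{7}{6} + \left(d + Y\right) = - \frac{7}{6} + \left(Y + d\right) = - \frac{7}{6} + Y + d$)
$c{\left(p,y \right)} = \frac{7}{3} - 2 p - 2 y - 2 \sqrt{3}$ ($c{\left(p,y \right)} = - 2 \left(y + \left(- \frac{7}{6} + p + \sqrt{3}\right)\right) = - 2 \left(- \frac{7}{6} + p + y + \sqrt{3}\right) = \frac{7}{3} - 2 p - 2 y - 2 \sqrt{3}$)
$-335468 - \frac{1}{465363 + c{\left(-556,- 38 I{\left(-1,-2 \right)} \right)}} = -335468 - \frac{1}{465363 - \left(- \frac{3343}{3} + 2 \sqrt{3} + 2 \left(-38\right) \sqrt{2} \sqrt{-1}\right)} = -335468 - \frac{1}{465363 + \left(\frac{7}{3} + 1112 - 2 \left(- 38 \sqrt{2} i\right) - 2 \sqrt{3}\right)} = -335468 - \frac{1}{465363 + \left(\frac{7}{3} + 1112 - 2 \left(- 38 i \sqrt{2}\right) - 2 \sqrt{3}\right)} = -335468 - \frac{1}{465363 + \left(\frac{7}{3} + 1112 + 76 i \sqrt{2} - 2 \sqrt{3}\right)} = -335468 - \frac{1}{465363 + \left(\frac{3343}{3} - 2 \sqrt{3} + 76 i \sqrt{2}\right)} = -335468 - \frac{1}{\frac{1399432}{3} - 2 \sqrt{3} + 76 i \sqrt{2}}$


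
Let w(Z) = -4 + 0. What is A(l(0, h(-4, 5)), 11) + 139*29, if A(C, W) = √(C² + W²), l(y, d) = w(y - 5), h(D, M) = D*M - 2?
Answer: 4031 + √137 ≈ 4042.7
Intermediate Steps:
w(Z) = -4
h(D, M) = -2 + D*M
l(y, d) = -4
A(l(0, h(-4, 5)), 11) + 139*29 = √((-4)² + 11²) + 139*29 = √(16 + 121) + 4031 = √137 + 4031 = 4031 + √137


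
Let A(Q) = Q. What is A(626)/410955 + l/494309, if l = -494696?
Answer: -202988357246/203138755095 ≈ -0.99926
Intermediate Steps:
A(626)/410955 + l/494309 = 626/410955 - 494696/494309 = -202988357246/203138755095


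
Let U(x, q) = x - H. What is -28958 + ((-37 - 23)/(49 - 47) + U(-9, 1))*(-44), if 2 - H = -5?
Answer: -26934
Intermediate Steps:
H = 7 (H = 2 - 1*(-5) = 2 + 5 = 7)
U(x, q) = -7 + x (U(x, q) = x - 1*7 = x - 7 = -7 + x)
-28958 + ((-37 - 23)/(49 - 47) + U(-9, 1))*(-44) = -28958 + ((-37 - 23)/(49 - 47) + (-7 - 9))*(-44) = -28958 + (-60/2 - 16)*(-44) = -28958 + (-60*½ - 16)*(-44) = -28958 + (-30 - 16)*(-44) = -28958 - 46*(-44) = -28958 + 2024 = -26934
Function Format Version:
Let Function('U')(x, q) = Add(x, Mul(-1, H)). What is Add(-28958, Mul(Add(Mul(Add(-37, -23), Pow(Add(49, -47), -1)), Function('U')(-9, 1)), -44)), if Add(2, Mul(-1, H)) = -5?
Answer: -26934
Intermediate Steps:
H = 7 (H = Add(2, Mul(-1, -5)) = Add(2, 5) = 7)
Function('U')(x, q) = Add(-7, x) (Function('U')(x, q) = Add(x, Mul(-1, 7)) = Add(x, -7) = Add(-7, x))
Add(-28958, Mul(Add(Mul(Add(-37, -23), Pow(Add(49, -47), -1)), Function('U')(-9, 1)), -44)) = Add(-28958, Mul(Add(Mul(Add(-37, -23), Pow(Add(49, -47), -1)), Add(-7, -9)), -44)) = Add(-28958, Mul(Add(Mul(-60, Pow(2, -1)), -16), -44)) = Add(-28958, Mul(Add(Mul(-60, Rational(1, 2)), -16), -44)) = Add(-28958, Mul(Add(-30, -16), -44)) = Add(-28958, Mul(-46, -44)) = Add(-28958, 2024) = -26934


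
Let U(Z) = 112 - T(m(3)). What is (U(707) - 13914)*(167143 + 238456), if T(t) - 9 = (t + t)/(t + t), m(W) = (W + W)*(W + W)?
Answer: -5602133388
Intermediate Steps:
m(W) = 4*W² (m(W) = (2*W)*(2*W) = 4*W²)
T(t) = 10 (T(t) = 9 + (t + t)/(t + t) = 9 + (2*t)/((2*t)) = 9 + (2*t)*(1/(2*t)) = 9 + 1 = 10)
U(Z) = 102 (U(Z) = 112 - 1*10 = 112 - 10 = 102)
(U(707) - 13914)*(167143 + 238456) = (102 - 13914)*(167143 + 238456) = -13812*405599 = -5602133388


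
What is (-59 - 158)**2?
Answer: 47089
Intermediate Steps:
(-59 - 158)**2 = (-217)**2 = 47089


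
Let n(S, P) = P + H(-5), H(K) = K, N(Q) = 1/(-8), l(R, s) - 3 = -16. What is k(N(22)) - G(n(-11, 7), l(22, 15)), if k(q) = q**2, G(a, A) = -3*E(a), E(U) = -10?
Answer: -1919/64 ≈ -29.984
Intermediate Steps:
l(R, s) = -13 (l(R, s) = 3 - 16 = -13)
N(Q) = -1/8
n(S, P) = -5 + P (n(S, P) = P - 5 = -5 + P)
G(a, A) = 30 (G(a, A) = -3*(-10) = 30)
k(N(22)) - G(n(-11, 7), l(22, 15)) = (-1/8)**2 - 1*30 = 1/64 - 30 = -1919/64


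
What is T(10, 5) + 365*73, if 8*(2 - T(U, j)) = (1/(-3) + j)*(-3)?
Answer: 106595/4 ≈ 26649.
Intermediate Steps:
T(U, j) = 15/8 + 3*j/8 (T(U, j) = 2 - (1/(-3) + j)*(-3)/8 = 2 - (-1/3 + j)*(-3)/8 = 2 - (1 - 3*j)/8 = 2 + (-1/8 + 3*j/8) = 15/8 + 3*j/8)
T(10, 5) + 365*73 = (15/8 + (3/8)*5) + 365*73 = (15/8 + 15/8) + 26645 = 15/4 + 26645 = 106595/4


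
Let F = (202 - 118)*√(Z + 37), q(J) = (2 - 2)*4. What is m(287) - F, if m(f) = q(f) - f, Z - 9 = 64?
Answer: -287 - 84*√110 ≈ -1168.0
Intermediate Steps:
Z = 73 (Z = 9 + 64 = 73)
q(J) = 0 (q(J) = 0*4 = 0)
m(f) = -f (m(f) = 0 - f = -f)
F = 84*√110 (F = (202 - 118)*√(73 + 37) = 84*√110 ≈ 881.00)
m(287) - F = -1*287 - 84*√110 = -287 - 84*√110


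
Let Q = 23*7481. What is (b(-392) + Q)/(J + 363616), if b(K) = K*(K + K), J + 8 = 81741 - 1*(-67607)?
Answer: 479391/512956 ≈ 0.93457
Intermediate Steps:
Q = 172063
J = 149340 (J = -8 + (81741 - 1*(-67607)) = -8 + (81741 + 67607) = -8 + 149348 = 149340)
b(K) = 2*K² (b(K) = K*(2*K) = 2*K²)
(b(-392) + Q)/(J + 363616) = (2*(-392)² + 172063)/(149340 + 363616) = (2*153664 + 172063)/512956 = (307328 + 172063)*(1/512956) = 479391*(1/512956) = 479391/512956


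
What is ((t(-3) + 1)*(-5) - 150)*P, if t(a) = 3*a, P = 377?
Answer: -41470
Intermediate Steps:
((t(-3) + 1)*(-5) - 150)*P = ((3*(-3) + 1)*(-5) - 150)*377 = ((-9 + 1)*(-5) - 150)*377 = (-8*(-5) - 150)*377 = (40 - 150)*377 = -110*377 = -41470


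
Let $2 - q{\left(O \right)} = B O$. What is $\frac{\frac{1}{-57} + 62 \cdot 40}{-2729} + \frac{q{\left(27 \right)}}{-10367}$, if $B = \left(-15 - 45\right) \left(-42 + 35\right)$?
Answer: $\frac{298191161}{1612617951} \approx 0.18491$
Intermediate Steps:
$B = 420$ ($B = \left(-60\right) \left(-7\right) = 420$)
$q{\left(O \right)} = 2 - 420 O$
$\frac{\frac{1}{-57} + 62 \cdot 40}{-2729} + \frac{q{\left(27 \right)}}{-10367} = \frac{\frac{1}{-57} + 62 \cdot 40}{-2729} + \frac{2 - 11340}{-10367} = \left(- \frac{1}{57} + 2480\right) \left(- \frac{1}{2729}\right) + \left(2 - 11340\right) \left(- \frac{1}{10367}\right) = \frac{141359}{57} \left(- \frac{1}{2729}\right) - - \frac{11338}{10367} = - \frac{141359}{155553} + \frac{11338}{10367} = \frac{298191161}{1612617951}$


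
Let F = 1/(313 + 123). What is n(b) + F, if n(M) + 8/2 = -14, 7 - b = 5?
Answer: -7847/436 ≈ -17.998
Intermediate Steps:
b = 2 (b = 7 - 1*5 = 7 - 5 = 2)
n(M) = -18 (n(M) = -4 - 14 = -18)
F = 1/436 ≈ 0.0022936
n(b) + F = -18 + 1/436 = -7847/436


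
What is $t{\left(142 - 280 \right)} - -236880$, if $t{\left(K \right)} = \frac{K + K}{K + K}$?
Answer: $236881$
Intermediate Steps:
$t{\left(K \right)} = 1$ ($t{\left(K \right)} = \frac{2 K}{2 K} = 2 K \frac{1}{2 K} = 1$)
$t{\left(142 - 280 \right)} - -236880 = 1 - -236880 = 1 + 236880 = 236881$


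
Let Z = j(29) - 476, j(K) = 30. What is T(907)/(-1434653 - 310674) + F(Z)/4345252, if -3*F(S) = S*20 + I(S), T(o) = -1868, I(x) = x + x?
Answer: 10368985183/5687914228053 ≈ 0.0018230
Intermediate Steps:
Z = -446 (Z = 30 - 476 = -446)
I(x) = 2*x
F(S) = -22*S/3 (F(S) = -(S*20 + 2*S)/3 = -(20*S + 2*S)/3 = -22*S/3)
T(907)/(-1434653 - 310674) + F(Z)/4345252 = -1868/(-1434653 - 310674) - 22/3*(-446)/4345252 = -1868/(-1745327) + (9812/3)*(1/4345252) = -1868*(-1/1745327) + 2453/3258939 = 1868/1745327 + 2453/3258939 = 10368985183/5687914228053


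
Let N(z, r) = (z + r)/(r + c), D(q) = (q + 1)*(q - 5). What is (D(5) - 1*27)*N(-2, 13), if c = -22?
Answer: 33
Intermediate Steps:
D(q) = (1 + q)*(-5 + q)
N(z, r) = (r + z)/(-22 + r) (N(z, r) = (z + r)/(r - 22) = (r + z)/(-22 + r))
(D(5) - 1*27)*N(-2, 13) = ((-5 + 5² - 4*5) - 1*27)*((13 - 2)/(-22 + 13)) = ((-5 + 25 - 20) - 27)*(11/(-9)) = (0 - 27)*(-⅑*11) = -27*(-11/9) = 33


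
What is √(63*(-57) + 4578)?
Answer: √987 ≈ 31.417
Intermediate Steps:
√(63*(-57) + 4578) = √(-3591 + 4578) = √987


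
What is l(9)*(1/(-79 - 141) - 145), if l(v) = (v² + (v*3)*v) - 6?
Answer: -5072259/110 ≈ -46111.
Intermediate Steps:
l(v) = -6 + 4*v² (l(v) = (v² + (3*v)*v) - 6 = (v² + 3*v²) - 6 = 4*v² - 6 = -6 + 4*v²)
l(9)*(1/(-79 - 141) - 145) = (-6 + 4*9²)*(1/(-79 - 141) - 145) = (-6 + 4*81)*(1/(-220) - 145) = (-6 + 324)*(-1/220 - 145) = 318*(-31901/220) = -5072259/110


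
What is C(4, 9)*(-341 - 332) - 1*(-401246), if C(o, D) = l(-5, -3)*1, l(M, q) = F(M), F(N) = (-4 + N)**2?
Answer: 346733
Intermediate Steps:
l(M, q) = (-4 + M)**2
C(o, D) = 81 (C(o, D) = (-4 - 5)**2*1 = (-9)**2*1 = 81*1 = 81)
C(4, 9)*(-341 - 332) - 1*(-401246) = 81*(-341 - 332) - 1*(-401246) = 81*(-673) + 401246 = -54513 + 401246 = 346733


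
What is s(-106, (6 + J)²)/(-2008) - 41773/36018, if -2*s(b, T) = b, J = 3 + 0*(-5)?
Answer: -42894569/36162072 ≈ -1.1862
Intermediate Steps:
J = 3 (J = 3 + 0 = 3)
s(b, T) = -b/2
s(-106, (6 + J)²)/(-2008) - 41773/36018 = -½*(-106)/(-2008) - 41773/36018 = 53*(-1/2008) - 41773*1/36018 = -53/2008 - 41773/36018 = -42894569/36162072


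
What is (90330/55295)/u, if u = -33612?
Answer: -3011/61952518 ≈ -4.8602e-5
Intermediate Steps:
(90330/55295)/u = (90330/55295)/(-33612) = (90330*(1/55295))*(-1/33612) = (18066/11059)*(-1/33612) = -3011/61952518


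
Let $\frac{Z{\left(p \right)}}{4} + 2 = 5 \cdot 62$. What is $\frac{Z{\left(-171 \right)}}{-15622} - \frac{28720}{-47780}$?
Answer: $\frac{9744972}{18660479} \approx 0.52223$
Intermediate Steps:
$Z{\left(p \right)} = 1232$ ($Z{\left(p \right)} = -8 + 4 \cdot 5 \cdot 62 = -8 + 4 \cdot 310 = -8 + 1240 = 1232$)
$\frac{Z{\left(-171 \right)}}{-15622} - \frac{28720}{-47780} = \frac{1232}{-15622} - \frac{28720}{-47780} = 1232 \left(- \frac{1}{15622}\right) - - \frac{1436}{2389} = - \frac{616}{7811} + \frac{1436}{2389} = \frac{9744972}{18660479}$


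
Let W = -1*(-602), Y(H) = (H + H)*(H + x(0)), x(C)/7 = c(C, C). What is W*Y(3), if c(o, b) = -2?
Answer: -39732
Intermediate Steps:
x(C) = -14 (x(C) = 7*(-2) = -14)
Y(H) = 2*H*(-14 + H) (Y(H) = (H + H)*(H - 14) = (2*H)*(-14 + H) = 2*H*(-14 + H))
W = 602
W*Y(3) = 602*(2*3*(-14 + 3)) = 602*(2*3*(-11)) = 602*(-66) = -39732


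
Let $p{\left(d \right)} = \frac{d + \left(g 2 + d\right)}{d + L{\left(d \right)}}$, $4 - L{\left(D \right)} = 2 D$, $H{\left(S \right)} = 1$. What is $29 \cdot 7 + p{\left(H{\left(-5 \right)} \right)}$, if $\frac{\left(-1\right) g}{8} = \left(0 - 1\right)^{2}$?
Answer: $\frac{595}{3} \approx 198.33$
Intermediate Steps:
$g = -8$ ($g = - 8 \left(0 - 1\right)^{2} = - 8 \left(-1\right)^{2} = \left(-8\right) 1 = -8$)
$L{\left(D \right)} = 4 - 2 D$
$p{\left(d \right)} = \frac{-16 + 2 d}{4 - d}$ ($p{\left(d \right)} = \frac{d + \left(\left(-8\right) 2 + d\right)}{d - \left(-4 + 2 d\right)} = \frac{d + \left(-16 + d\right)}{4 - d} = \frac{-16 + 2 d}{4 - d}$)
$29 \cdot 7 + p{\left(H{\left(-5 \right)} \right)} = 29 \cdot 7 + \frac{2 \left(-8 + 1\right)}{4 - 1} = 203 + 2 \frac{1}{4 - 1} \left(-7\right) = 203 + 2 \cdot \frac{1}{3} \left(-7\right) = 203 - \frac{14}{3} = \frac{595}{3}$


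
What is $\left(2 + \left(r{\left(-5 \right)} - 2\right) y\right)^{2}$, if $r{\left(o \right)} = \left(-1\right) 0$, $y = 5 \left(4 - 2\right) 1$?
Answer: $324$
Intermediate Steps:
$y = 10$ ($y = 5 \cdot 2 \cdot 1 = 5 \cdot 2 = 10$)
$r{\left(o \right)} = 0$
$\left(2 + \left(r{\left(-5 \right)} - 2\right) y\right)^{2} = \left(2 + \left(0 - 2\right) 10\right)^{2} = \left(2 - 20\right)^{2} = \left(-18\right)^{2} = 324$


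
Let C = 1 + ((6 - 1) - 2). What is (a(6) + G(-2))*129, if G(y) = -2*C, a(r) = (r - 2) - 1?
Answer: -645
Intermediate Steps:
C = 4 (C = 1 + (5 - 2) = 1 + 3 = 4)
a(r) = -3 + r (a(r) = (-2 + r) - 1 = -3 + r)
G(y) = -8 (G(y) = -2*4 = -8)
(a(6) + G(-2))*129 = ((-3 + 6) - 8)*129 = (3 - 8)*129 = -5*129 = -645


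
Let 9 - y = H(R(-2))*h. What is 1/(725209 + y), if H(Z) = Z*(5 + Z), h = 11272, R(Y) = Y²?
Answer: 1/319426 ≈ 3.1306e-6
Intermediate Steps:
y = -405783 (y = 9 - (-2)²*(5 + (-2)²)*11272 = 9 - 4*(5 + 4)*11272 = 9 - 4*9*11272 = 9 - 36*11272 = 9 - 1*405792 = 9 - 405792 = -405783)
1/(725209 + y) = 1/(725209 - 405783) = 1/319426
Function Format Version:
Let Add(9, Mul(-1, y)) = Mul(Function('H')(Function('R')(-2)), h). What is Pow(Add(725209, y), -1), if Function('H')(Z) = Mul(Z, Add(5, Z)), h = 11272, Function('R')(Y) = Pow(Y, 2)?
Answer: Rational(1, 319426) ≈ 3.1306e-6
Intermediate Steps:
y = -405783 (y = Add(9, Mul(-1, Mul(Mul(Pow(-2, 2), Add(5, Pow(-2, 2))), 11272))) = Add(9, Mul(-1, Mul(Mul(4, Add(5, 4)), 11272))) = Add(9, Mul(-1, Mul(Mul(4, 9), 11272))) = Add(9, Mul(-1, Mul(36, 11272))) = Add(9, Mul(-1, 405792)) = Add(9, -405792) = -405783)
Pow(Add(725209, y), -1) = Pow(Add(725209, -405783), -1) = Pow(319426, -1) = Rational(1, 319426)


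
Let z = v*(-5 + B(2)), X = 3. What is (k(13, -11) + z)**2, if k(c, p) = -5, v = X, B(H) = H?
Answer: 196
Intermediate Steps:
v = 3
z = -9 (z = 3*(-5 + 2) = 3*(-3) = -9)
(k(13, -11) + z)**2 = (-5 - 9)**2 = (-14)**2 = 196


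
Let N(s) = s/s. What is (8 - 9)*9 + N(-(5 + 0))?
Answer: -8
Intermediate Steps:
N(s) = 1
(8 - 9)*9 + N(-(5 + 0)) = (8 - 9)*9 + 1 = -1*9 + 1 = -9 + 1 = -8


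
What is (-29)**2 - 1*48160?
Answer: -47319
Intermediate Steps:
(-29)**2 - 1*48160 = 841 - 48160 = -47319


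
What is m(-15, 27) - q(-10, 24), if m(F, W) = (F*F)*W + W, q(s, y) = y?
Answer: 6078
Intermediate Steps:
m(F, W) = W + W*F² (m(F, W) = F²*W + W = W*F² + W = W + W*F²)
m(-15, 27) - q(-10, 24) = 27*(1 + (-15)²) - 1*24 = 27*(1 + 225) - 24 = 27*226 - 24 = 6102 - 24 = 6078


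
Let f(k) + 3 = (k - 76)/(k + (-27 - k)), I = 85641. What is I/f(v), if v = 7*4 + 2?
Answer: -2312307/35 ≈ -66066.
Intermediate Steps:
v = 30 (v = 28 + 2 = 30)
f(k) = -5/27 - k/27 (f(k) = -3 + (k - 76)/(k + (-27 - k)) = -3 + (-76 + k)/(-27) = -3 + (-76 + k)*(-1/27) = -3 + (76/27 - k/27) = -5/27 - k/27)
I/f(v) = 85641/(-5/27 - 1/27*30) = 85641/(-5/27 - 10/9) = 85641/(-35/27) = 85641*(-27/35) = -2312307/35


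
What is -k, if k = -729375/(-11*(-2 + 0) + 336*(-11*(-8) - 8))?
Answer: 729375/26902 ≈ 27.112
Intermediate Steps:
k = -729375/26902 (k = -729375/(-11*(-2) + 336*(88 - 8)) = -729375/(22 + 336*80) = -729375/(22 + 26880) = -729375/26902 ≈ -27.112)
-k = -1*(-729375/26902) = 729375/26902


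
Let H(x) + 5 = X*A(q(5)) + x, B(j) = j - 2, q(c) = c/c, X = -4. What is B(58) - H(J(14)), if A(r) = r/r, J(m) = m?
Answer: 51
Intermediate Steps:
q(c) = 1
A(r) = 1
B(j) = -2 + j
H(x) = -9 + x (H(x) = -5 + (-4*1 + x) = -5 + (-4 + x) = -9 + x)
B(58) - H(J(14)) = (-2 + 58) - (-9 + 14) = 56 - 1*5 = 56 - 5 = 51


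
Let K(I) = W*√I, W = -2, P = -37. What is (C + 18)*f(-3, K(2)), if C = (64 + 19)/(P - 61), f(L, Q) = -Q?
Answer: 1681*√2/49 ≈ 48.516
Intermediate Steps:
K(I) = -2*√I
C = -83/98 (C = (64 + 19)/(-37 - 61) = 83/(-98) = 83*(-1/98) = -83/98 ≈ -0.84694)
(C + 18)*f(-3, K(2)) = (-83/98 + 18)*(-(-2)*√2) = 1681*(2*√2)/98 = 1681*√2/49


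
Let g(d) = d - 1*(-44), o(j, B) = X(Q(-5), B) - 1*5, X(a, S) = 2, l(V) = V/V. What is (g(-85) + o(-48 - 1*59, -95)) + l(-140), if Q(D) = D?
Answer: -43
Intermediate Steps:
l(V) = 1
o(j, B) = -3 (o(j, B) = 2 - 1*5 = 2 - 5 = -3)
g(d) = 44 + d (g(d) = d + 44 = 44 + d)
(g(-85) + o(-48 - 1*59, -95)) + l(-140) = ((44 - 85) - 3) + 1 = (-41 - 3) + 1 = -44 + 1 = -43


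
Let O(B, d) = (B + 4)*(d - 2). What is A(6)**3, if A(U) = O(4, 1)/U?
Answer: -64/27 ≈ -2.3704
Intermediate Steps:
O(B, d) = (-2 + d)*(4 + B) (O(B, d) = (4 + B)*(-2 + d) = (-2 + d)*(4 + B))
A(U) = -8/U (A(U) = (-8 - 2*4 + 4*1 + 4*1)/U = (-8 - 8 + 4 + 4)/U = -8/U)
A(6)**3 = (-8/6)**3 = (-8*1/6)**3 = (-4/3)**3 = -64/27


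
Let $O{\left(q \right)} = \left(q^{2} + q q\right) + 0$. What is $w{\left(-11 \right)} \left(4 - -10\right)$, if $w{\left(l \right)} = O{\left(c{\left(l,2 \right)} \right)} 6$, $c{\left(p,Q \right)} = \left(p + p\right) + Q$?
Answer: $67200$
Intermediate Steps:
$c{\left(p,Q \right)} = Q + 2 p$ ($c{\left(p,Q \right)} = 2 p + Q = Q + 2 p$)
$O{\left(q \right)} = 2 q^{2}$ ($O{\left(q \right)} = \left(q^{2} + q^{2}\right) + 0 = 2 q^{2} + 0 = 2 q^{2}$)
$w{\left(l \right)} = 12 \left(2 + 2 l\right)^{2}$ ($w{\left(l \right)} = 2 \left(2 + 2 l\right)^{2} \cdot 6 = 12 \left(2 + 2 l\right)^{2}$)
$w{\left(-11 \right)} \left(4 - -10\right) = 48 \left(1 - 11\right)^{2} \left(4 - -10\right) = 48 \left(-10\right)^{2} \left(4 + 10\right) = 48 \cdot 100 \cdot 14 = 4800 \cdot 14 = 67200$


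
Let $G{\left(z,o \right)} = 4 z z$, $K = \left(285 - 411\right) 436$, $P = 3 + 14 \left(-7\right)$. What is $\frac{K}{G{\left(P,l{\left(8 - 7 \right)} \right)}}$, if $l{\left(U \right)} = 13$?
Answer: $- \frac{13734}{9025} \approx -1.5218$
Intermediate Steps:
$P = -95$ ($P = 3 - 98 = -95$)
$K = -54936$ ($K = \left(-126\right) 436 = -54936$)
$G{\left(z,o \right)} = 4 z^{2}$
$\frac{K}{G{\left(P,l{\left(8 - 7 \right)} \right)}} = - \frac{54936}{4 \left(-95\right)^{2}} = - \frac{54936}{4 \cdot 9025} = - \frac{54936}{36100} = \left(-54936\right) \frac{1}{36100} = - \frac{13734}{9025}$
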